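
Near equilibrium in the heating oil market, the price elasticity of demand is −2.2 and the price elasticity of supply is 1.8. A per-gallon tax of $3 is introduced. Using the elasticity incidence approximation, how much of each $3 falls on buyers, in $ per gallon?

Buyers bear ≈ $1.35 per gallon.

Incidence ratio: buyers' share ≈ εs / (εs + |εd|) = 1.8 / (1.8 + 2.2) = 0.45.
So buyers bear ≈ 0.45 × $3 = $1.35; sellers bear $1.65.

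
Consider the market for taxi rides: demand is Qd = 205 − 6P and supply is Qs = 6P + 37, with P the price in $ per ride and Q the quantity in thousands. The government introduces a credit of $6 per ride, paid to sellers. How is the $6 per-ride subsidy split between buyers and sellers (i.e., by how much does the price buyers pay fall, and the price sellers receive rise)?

Before the subsidy: set 205 − 6P = 6P + 37 → P* = $14, Q* = 121.
With a per-unit subsidy paid to sellers, each receives P + 6 per unit sold, so supply becomes Qs = 6(P + 6) + 37.
Solving gives Q = 139 with buyers paying $11 and sellers receiving $17 (the $6 wedge).
Gain to buyers: $3; to sellers: $3. (They sum to $6.)

Buyers gain $3 per ride; sellers gain $3 per ride.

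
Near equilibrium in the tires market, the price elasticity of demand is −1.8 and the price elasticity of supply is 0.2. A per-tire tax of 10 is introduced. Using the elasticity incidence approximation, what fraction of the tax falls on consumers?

Incidence ratio: consumers' share ≈ εs / (εs + |εd|) = 0.2 / (0.2 + 1.8) = 0.1.
Supply is the less elastic side, so consumers bear the smaller share.

Consumers' share ≈ 0.1.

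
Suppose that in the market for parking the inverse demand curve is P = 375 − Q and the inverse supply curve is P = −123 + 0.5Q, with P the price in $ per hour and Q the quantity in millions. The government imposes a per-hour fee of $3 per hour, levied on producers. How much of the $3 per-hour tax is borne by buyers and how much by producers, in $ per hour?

Buyers bear $2 per hour; producers bear $1 per hour.

Inverting to Q(P) form: Qd = 375 − P; Qs = 2P + 246.
Without the tax, 375 − P = 2P + 246 gives 3P = 129, so P* = $43 and Q* = 332.
With the tax collected from producers, supply shifts: Qs = 2(P − 3) + 246.
Solving gives Q = 330 with buyers paying $45 and producers receiving $42 (the $3 wedge).
Burden on buyers: $2; on producers: $1. (They sum to $3.)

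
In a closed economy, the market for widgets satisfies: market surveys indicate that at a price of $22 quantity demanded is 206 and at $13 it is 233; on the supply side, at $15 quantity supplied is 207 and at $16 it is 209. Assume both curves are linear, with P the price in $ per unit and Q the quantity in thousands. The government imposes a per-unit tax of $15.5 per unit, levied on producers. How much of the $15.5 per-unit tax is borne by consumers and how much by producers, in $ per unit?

Demand slope: (233 − 206)/(13 − 22) = -3, so Qd = 272 − 3P.
Supply slope: (209 − 207)/(16 − 15) = 2, so Qs = 2P + 177.
Without the tax, 272 − 3P = 2P + 177 gives 5P = 95, so P* = $19 and Q* = 215.
With the tax collected from producers, supply shifts: Qs = 2(P − 15.5) + 177.
New equilibrium: consumers pay $25.2, producers receive $9.7, Q = 196.4. (Wedge: Pb − Ps = 15.5.)
Burden on consumers: $6.2; on producers: $9.3. (They sum to $15.5.)

Consumers bear $6.2 per unit; producers bear $9.3 per unit.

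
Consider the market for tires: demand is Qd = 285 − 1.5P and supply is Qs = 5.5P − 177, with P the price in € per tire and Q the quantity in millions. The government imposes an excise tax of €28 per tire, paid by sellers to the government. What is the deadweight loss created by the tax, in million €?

Deadweight loss = €462 million.

Without the tax, 285 − 1.5P = 5.5P − 177 gives 7P = 462, so P* = €66 and Q* = 186.
With the tax collected from sellers, supply shifts: Qs = 5.5(P − 28) − 177.
Solving gives Q = 153 with consumers paying €88 and sellers receiving €60 (the €28 wedge).
Quantity falls by |ΔQ| = |186 − 153| = 33.
DWL = ½ · t · |ΔQ| = ½ · 28 · 33 = €462.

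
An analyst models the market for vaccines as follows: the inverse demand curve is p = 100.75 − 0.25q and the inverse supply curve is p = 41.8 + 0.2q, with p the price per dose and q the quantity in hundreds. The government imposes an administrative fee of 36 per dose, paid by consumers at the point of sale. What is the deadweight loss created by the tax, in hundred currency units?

Rewrite in direct form: qd = 403 − 4p and qs = 5p − 209.
Without the tax, 403 − 4p = 5p − 209 gives 9p = 612, so p* = 68 and q* = 131.
With the tax collected from consumers, demand (in seller-price terms) shifts: qd = 403 − 4(p + 36).
New equilibrium: consumers pay 88, sellers receive 52, q = 51. (Wedge: pb − ps = 36.)
Quantity falls by |ΔQ| = |131 − 51| = 80.
DWL = ½ · t · |ΔQ| = ½ · 36 · 80 = 1440.

Deadweight loss = 1440 hundred.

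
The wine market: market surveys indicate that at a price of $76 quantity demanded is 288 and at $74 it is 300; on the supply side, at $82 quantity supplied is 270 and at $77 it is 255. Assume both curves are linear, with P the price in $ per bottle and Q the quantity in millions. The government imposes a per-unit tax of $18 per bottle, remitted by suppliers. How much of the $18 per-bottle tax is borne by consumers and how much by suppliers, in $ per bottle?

Demand slope: (300 − 288)/(74 − 76) = -6, so Qd = 744 − 6P.
Supply slope: (255 − 270)/(77 − 82) = 3, so Qs = 3P + 24.
Without the tax, 744 − 6P = 3P + 24 gives 9P = 720, so P* = $80 and Q* = 264.
With the tax collected from suppliers, supply shifts: Qs = 3(P − 18) + 24.
Solving gives Q = 228 with consumers paying $86 and suppliers receiving $68 (the $18 wedge).
Burden on consumers: $6; on suppliers: $12. (They sum to $18.)
The less price-elastic side of the market bears the larger share of a per-unit tax.

Consumers bear $6 per bottle; suppliers bear $12 per bottle.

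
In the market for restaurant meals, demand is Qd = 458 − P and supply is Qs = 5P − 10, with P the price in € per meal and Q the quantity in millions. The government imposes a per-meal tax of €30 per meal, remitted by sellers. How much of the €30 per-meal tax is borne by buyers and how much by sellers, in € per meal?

Before the tax: set 458 − P = 5P − 10 → P* = €78, Q* = 380.
With the tax collected from sellers, supply shifts: Qs = 5(P − 30) − 10.
Solving gives Q = 355 with buyers paying €103 and sellers receiving €73 (the €30 wedge).
Burden on buyers: €25; on sellers: €5. (They sum to €30.)

Buyers bear €25 per meal; sellers bear €5 per meal.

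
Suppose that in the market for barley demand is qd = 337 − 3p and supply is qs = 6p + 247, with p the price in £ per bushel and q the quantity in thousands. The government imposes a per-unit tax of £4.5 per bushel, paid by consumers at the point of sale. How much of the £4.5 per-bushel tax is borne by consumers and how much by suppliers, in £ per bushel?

Consumers bear £3 per bushel; suppliers bear £1.5 per bushel.

Before the tax: set 337 − 3p = 6p + 247 → p* = £10, q* = 307.
With the tax collected from consumers, demand (in seller-price terms) shifts: qd = 337 − 3(p + 4.5).
New equilibrium: consumers pay £13, suppliers receive £8.5, q = 298. (Wedge: pb − ps = 4.5.)
Burden on consumers: £3; on suppliers: £1.5. (They sum to £4.5.)
The less price-elastic side of the market bears the larger share of a per-unit tax.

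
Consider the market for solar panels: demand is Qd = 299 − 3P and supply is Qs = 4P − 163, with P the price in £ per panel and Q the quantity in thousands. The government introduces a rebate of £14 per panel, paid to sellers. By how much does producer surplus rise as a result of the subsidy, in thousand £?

Producer surplus rises by £678 thousand.

Before the subsidy: set 299 − 3P = 4P − 163 → P* = £66, Q* = 101.
With a per-unit subsidy paid to sellers, each receives P + 14 per unit sold, so supply becomes Qs = 4(P + 14) − 163.
New equilibrium: buyers pay £58, sellers receive £72, Q = 125. (Wedge: Pb − Ps = −14.)
ΔPS is the trapezoid between Q = 125 and Q = 101 of height £6: ½ · (101 + 125) · 6 = £678.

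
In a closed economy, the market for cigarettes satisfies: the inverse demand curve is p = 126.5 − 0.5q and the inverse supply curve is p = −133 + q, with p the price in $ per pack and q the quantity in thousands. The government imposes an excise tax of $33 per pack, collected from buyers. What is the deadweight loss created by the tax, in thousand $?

Deadweight loss = $363 thousand.

Rewrite in direct form: qd = 253 − 2p and qs = p + 133.
Without the tax, 253 − 2p = p + 133 gives 3p = 120, so p* = $40 and q* = 173.
With the tax collected from buyers, demand (in seller-price terms) shifts: qd = 253 − 2(p + 33).
New equilibrium: buyers pay $51, suppliers receive $18, q = 151. (Wedge: pb − ps = 33.)
Quantity falls by |ΔQ| = |173 − 151| = 22.
DWL = ½ · t · |ΔQ| = ½ · 33 · 22 = $363.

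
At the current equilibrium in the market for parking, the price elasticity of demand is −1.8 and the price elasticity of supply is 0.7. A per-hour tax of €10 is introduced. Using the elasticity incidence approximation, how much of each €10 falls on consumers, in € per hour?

Consumers bear ≈ €2.8 per hour.

Incidence ratio: consumers' share ≈ εs / (εs + |εd|) = 0.7 / (0.7 + 1.8) = 0.28.
So consumers bear ≈ 0.28 × €10 = €2.8; suppliers bear €7.2.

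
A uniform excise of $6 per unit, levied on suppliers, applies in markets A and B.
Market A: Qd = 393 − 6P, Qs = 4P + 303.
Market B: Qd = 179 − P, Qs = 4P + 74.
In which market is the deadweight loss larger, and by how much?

Market A: pre-tax P* = $9, Q* = 339; post-tax Q = 324.6; deadweight loss = $43.2.
Market B: pre-tax P* = $21, Q* = 158; post-tax Q = 153.2; deadweight loss = $14.4.
Difference: $43.2 vs $14.4 → market A is larger by $28.8.

Market A, by $28.8.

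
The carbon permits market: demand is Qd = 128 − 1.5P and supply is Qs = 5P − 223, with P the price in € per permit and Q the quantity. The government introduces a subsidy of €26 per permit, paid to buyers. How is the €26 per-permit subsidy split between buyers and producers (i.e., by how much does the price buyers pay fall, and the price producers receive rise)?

Buyers gain €20 per permit; producers gain €6 per permit.

Without the subsidy, 128 − 1.5P = 5P − 223 gives 6.5P = 351, so P* = €54 and Q* = 47.
With a per-unit subsidy paid to buyers, each effectively pays P − 26, so demand becomes Qd = 128 − 1.5(P − 26).
Solving gives Q = 77 with buyers paying €34 and producers receiving €60 (the €26 wedge).
Gain to buyers: €20; to producers: €6. (They sum to €26.)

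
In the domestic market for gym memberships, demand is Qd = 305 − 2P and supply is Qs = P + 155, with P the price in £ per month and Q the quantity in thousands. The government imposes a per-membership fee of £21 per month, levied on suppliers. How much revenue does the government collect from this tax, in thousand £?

Tax revenue = £4011 thousand.

Before the tax: set 305 − 2P = P + 155 → P* = £50, Q* = 205.
With the tax collected from suppliers, supply shifts: Qs = (P − 21) + 155.
New equilibrium: consumers pay £57, suppliers receive £36, Q = 191. (Wedge: Pb − Ps = 21.)
Revenue = t · Q = 21 · 191 = £4011.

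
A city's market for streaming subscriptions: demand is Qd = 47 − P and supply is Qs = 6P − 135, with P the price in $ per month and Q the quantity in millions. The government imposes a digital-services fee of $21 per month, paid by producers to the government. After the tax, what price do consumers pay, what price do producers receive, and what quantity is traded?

Consumers pay $44; producers receive $23; quantity = 3.

Without the tax, 47 − P = 6P − 135 gives 7P = 182, so P* = $26 and Q* = 21.
With the tax collected from producers, supply shifts: Qs = 6(P − 21) − 135.
Solving gives Q = 3 with consumers paying $44 and producers receiving $23 (the $21 wedge).
The less price-elastic side of the market bears the larger share of a per-unit tax.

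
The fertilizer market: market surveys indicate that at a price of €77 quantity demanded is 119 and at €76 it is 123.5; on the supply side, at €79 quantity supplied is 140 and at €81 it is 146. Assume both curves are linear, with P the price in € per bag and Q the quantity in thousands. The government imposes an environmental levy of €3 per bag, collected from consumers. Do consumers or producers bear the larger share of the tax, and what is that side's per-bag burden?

Demand slope: (123.5 − 119)/(76 − 77) = -4.5, so Qd = 465.5 − 4.5P.
Supply slope: (146 − 140)/(81 − 79) = 3, so Qs = 3P − 97.
Without the tax, 465.5 − 4.5P = 3P − 97 gives 7.5P = 562.5, so P* = €75 and Q* = 128.
With the tax collected from consumers, demand (in seller-price terms) shifts: Qd = 465.5 − 4.5(P + 3).
New equilibrium: consumers pay €76.2, producers receive €73.2, Q = 122.6. (Wedge: Pb − Ps = 3.)
Per-bag burden: consumers €1.2, producers €1.8.
Producers take the larger share because supply is less price-elastic here (demand slope 4.5 vs supply slope 3).

Producers bear the larger share: €1.8 per bag.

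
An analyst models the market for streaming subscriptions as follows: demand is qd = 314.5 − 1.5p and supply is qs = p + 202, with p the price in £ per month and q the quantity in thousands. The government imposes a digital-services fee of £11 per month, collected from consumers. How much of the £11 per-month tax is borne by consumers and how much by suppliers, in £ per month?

Consumers bear £4.4 per month; suppliers bear £6.6 per month.

Before the tax: set 314.5 − 1.5p = p + 202 → p* = £45, q* = 247.
With the tax collected from consumers, demand (in seller-price terms) shifts: qd = 314.5 − 1.5(p + 11).
Solving gives q = 240.4 with consumers paying £49.4 and suppliers receiving £38.4 (the £11 wedge).
Burden on consumers: £4.4; on suppliers: £6.6. (They sum to £11.)
The less price-elastic side of the market bears the larger share of a per-unit tax.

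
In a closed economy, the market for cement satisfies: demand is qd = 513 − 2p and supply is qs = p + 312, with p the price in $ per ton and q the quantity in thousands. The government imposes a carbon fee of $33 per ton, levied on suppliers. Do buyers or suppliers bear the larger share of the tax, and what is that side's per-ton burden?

Before the tax: set 513 − 2p = p + 312 → p* = $67, q* = 379.
With the tax collected from suppliers, supply shifts: qs = (p − 33) + 312.
New equilibrium: buyers pay $78, suppliers receive $45, q = 357. (Wedge: pb − ps = 33.)
Per-ton burden: buyers $11, suppliers $22.
Suppliers take the larger share because supply is less price-elastic here (demand slope 2 vs supply slope 1).

Suppliers bear the larger share: $22 per ton.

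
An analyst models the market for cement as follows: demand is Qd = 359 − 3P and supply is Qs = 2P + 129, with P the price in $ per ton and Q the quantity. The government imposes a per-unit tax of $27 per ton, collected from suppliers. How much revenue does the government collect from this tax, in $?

Tax revenue = $5092.2.

Before the tax: set 359 − 3P = 2P + 129 → P* = $46, Q* = 221.
With the tax collected from suppliers, supply shifts: Qs = 2(P − 27) + 129.
New equilibrium: buyers pay $56.8, suppliers receive $29.8, Q = 188.6. (Wedge: Pb − Ps = 27.)
Revenue = t · Q = 27 · 188.6 = $5092.2.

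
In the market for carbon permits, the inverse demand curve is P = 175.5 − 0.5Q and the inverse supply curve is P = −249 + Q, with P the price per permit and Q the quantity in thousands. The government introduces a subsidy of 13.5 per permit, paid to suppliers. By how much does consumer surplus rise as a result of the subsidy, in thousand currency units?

Consumer surplus rises by 1293.75 thousand.

Inverting to Q(P) form: Qd = 351 − 2P; Qs = P + 249.
Without the subsidy, 351 − 2P = P + 249 gives 3P = 102, so P* = 34 and Q* = 283.
With a per-unit subsidy paid to suppliers, each receives P + 13.5 per unit sold, so supply becomes Qs = (P + 13.5) + 249.
Solving gives Q = 292 with buyers paying 29.5 and suppliers receiving 43 (the 13.5 wedge).
ΔCS is the trapezoid between Q = 292 and Q = 283 of height 4.5: ½ · (283 + 292) · 4.5 = 1293.75.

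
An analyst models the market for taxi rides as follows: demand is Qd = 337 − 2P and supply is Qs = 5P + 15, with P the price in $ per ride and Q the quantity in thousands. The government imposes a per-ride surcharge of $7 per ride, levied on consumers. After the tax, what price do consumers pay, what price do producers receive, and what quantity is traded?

Consumers pay $51; producers receive $44; quantity = 235.

Before the tax: set 337 − 2P = 5P + 15 → P* = $46, Q* = 245.
With the tax collected from consumers, demand (in seller-price terms) shifts: Qd = 337 − 2(P + 7).
Solving gives Q = 235 with consumers paying $51 and producers receiving $44 (the $7 wedge).
The less price-elastic side of the market bears the larger share of a per-unit tax.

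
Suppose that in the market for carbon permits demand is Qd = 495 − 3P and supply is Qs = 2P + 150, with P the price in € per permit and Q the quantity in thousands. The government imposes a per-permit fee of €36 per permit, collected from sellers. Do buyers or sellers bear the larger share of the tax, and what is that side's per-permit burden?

Sellers bear the larger share: €21.6 per permit.

Without the tax, 495 − 3P = 2P + 150 gives 5P = 345, so P* = €69 and Q* = 288.
With the tax collected from sellers, supply shifts: Qs = 2(P − 36) + 150.
New equilibrium: buyers pay €83.4, sellers receive €47.4, Q = 244.8. (Wedge: Pb − Ps = 36.)
Per-permit burden: buyers €14.4, sellers €21.6.
Sellers take the larger share because supply is less price-elastic here (demand slope 3 vs supply slope 2).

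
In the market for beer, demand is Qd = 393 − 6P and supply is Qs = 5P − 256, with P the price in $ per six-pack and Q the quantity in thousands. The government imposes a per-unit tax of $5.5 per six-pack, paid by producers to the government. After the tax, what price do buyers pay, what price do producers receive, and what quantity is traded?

Buyers pay $61.5; producers receive $56; quantity = 24.

Without the tax, 393 − 6P = 5P − 256 gives 11P = 649, so P* = $59 and Q* = 39.
With the tax collected from producers, supply shifts: Qs = 5(P − 5.5) − 256.
Solving gives Q = 24 with buyers paying $61.5 and producers receiving $56 (the $5.5 wedge).
The less price-elastic side of the market bears the larger share of a per-unit tax.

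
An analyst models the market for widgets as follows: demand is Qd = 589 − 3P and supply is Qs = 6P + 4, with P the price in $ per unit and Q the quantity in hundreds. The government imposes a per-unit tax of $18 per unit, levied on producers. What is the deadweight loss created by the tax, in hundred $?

Without the tax, 589 − 3P = 6P + 4 gives 9P = 585, so P* = $65 and Q* = 394.
With the tax collected from producers, supply shifts: Qs = 6(P − 18) + 4.
New equilibrium: consumers pay $77, producers receive $59, Q = 358. (Wedge: Pb − Ps = 18.)
Quantity falls by |ΔQ| = |394 − 358| = 36.
DWL = ½ · t · |ΔQ| = ½ · 18 · 36 = $324.

Deadweight loss = $324 hundred.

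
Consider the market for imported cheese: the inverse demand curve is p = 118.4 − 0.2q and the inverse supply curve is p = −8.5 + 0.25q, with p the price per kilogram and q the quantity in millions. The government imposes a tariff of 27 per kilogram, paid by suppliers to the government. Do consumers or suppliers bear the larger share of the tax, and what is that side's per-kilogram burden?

Suppliers bear the larger share: 15 per kilogram.

Inverting to q(p) form: qd = 592 − 5p; qs = 4p + 34.
Before the tax: set 592 − 5p = 4p + 34 → p* = 62, q* = 282.
With the tax collected from suppliers, supply shifts: qs = 4(p − 27) + 34.
New equilibrium: consumers pay 74, suppliers receive 47, q = 222. (Wedge: pb − ps = 27.)
Per-kilogram burden: consumers 12, suppliers 15.
Suppliers take the larger share because supply is less price-elastic here (demand slope 5 vs supply slope 4).
The less price-elastic side of the market bears the larger share of a per-unit tax.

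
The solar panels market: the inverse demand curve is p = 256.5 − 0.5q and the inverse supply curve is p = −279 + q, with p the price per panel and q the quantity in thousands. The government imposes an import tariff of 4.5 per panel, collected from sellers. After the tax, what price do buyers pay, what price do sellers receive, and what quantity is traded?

Buyers pay 79.5; sellers receive 75; quantity = 354.

Inverting to q(p) form: qd = 513 − 2p; qs = p + 279.
Without the tax, 513 − 2p = p + 279 gives 3p = 234, so p* = 78 and q* = 357.
With the tax collected from sellers, supply shifts: qs = (p − 4.5) + 279.
New equilibrium: buyers pay 79.5, sellers receive 75, q = 354. (Wedge: pb − ps = 4.5.)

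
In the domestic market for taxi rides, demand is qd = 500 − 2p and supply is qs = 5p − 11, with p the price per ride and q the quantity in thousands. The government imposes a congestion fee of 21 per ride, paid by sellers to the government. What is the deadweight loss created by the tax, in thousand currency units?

Before the tax: set 500 − 2p = 5p − 11 → p* = 73, q* = 354.
With the tax collected from sellers, supply shifts: qs = 5(p − 21) − 11.
Solving gives q = 324 with consumers paying 88 and sellers receiving 67 (the 21 wedge).
Quantity falls by |ΔQ| = |354 − 324| = 30.
DWL = ½ · t · |ΔQ| = ½ · 21 · 30 = 315.

Deadweight loss = 315 thousand.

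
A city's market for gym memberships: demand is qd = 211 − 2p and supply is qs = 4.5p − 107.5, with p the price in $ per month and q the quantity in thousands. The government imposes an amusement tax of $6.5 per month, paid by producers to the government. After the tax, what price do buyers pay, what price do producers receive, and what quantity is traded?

Before the tax: set 211 − 2p = 4.5p − 107.5 → p* = $49, q* = 113.
With the tax collected from producers, supply shifts: qs = 4.5(p − 6.5) − 107.5.
Solving gives q = 104 with buyers paying $53.5 and producers receiving $47 (the $6.5 wedge).
The less price-elastic side of the market bears the larger share of a per-unit tax.

Buyers pay $53.5; producers receive $47; quantity = 104.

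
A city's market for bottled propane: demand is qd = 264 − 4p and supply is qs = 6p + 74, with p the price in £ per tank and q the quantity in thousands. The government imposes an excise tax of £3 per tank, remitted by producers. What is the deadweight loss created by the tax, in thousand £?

Without the tax, 264 − 4p = 6p + 74 gives 10p = 190, so p* = £19 and q* = 188.
With the tax collected from producers, supply shifts: qs = 6(p − 3) + 74.
New equilibrium: buyers pay £20.8, producers receive £17.8, q = 180.8. (Wedge: pb − ps = 3.)
Quantity falls by |ΔQ| = |188 − 180.8| = 7.2.
DWL = ½ · t · |ΔQ| = ½ · 3 · 7.2 = £10.8.

Deadweight loss = £10.8 thousand.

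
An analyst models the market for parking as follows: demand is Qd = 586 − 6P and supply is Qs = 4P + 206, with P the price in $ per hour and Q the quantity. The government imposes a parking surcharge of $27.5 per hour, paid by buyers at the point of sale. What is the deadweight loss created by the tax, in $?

Before the tax: set 586 − 6P = 4P + 206 → P* = $38, Q* = 358.
With the tax collected from buyers, demand (in seller-price terms) shifts: Qd = 586 − 6(P + 27.5).
Solving gives Q = 292 with buyers paying $49 and producers receiving $21.5 (the $27.5 wedge).
Quantity falls by |ΔQ| = |358 − 292| = 66.
DWL = ½ · t · |ΔQ| = ½ · 27.5 · 66 = $907.5.

Deadweight loss = $907.5.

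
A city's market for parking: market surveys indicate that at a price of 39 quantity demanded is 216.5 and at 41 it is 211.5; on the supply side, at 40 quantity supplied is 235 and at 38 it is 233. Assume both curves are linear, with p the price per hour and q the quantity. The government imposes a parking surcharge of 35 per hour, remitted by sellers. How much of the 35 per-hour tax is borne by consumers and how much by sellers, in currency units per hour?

Consumers bear 10 per hour; sellers bear 25 per hour.

Demand slope: (211.5 − 216.5)/(41 − 39) = -2.5, so qd = 314 − 2.5p.
Supply slope: (233 − 235)/(38 − 40) = 1, so qs = p + 195.
Before the tax: set 314 − 2.5p = p + 195 → p* = 34, q* = 229.
With the tax collected from sellers, supply shifts: qs = (p − 35) + 195.
Solving gives q = 204 with consumers paying 44 and sellers receiving 9 (the 35 wedge).
Burden on consumers: 10; on sellers: 25. (They sum to 35.)
The less price-elastic side of the market bears the larger share of a per-unit tax.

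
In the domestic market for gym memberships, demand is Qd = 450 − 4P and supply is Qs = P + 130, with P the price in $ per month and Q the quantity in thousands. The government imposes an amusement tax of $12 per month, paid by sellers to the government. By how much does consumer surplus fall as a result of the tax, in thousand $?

Consumer surplus falls by $454.08 thousand.

Before the tax: set 450 − 4P = P + 130 → P* = $64, Q* = 194.
With the tax collected from sellers, supply shifts: Qs = (P − 12) + 130.
Solving gives Q = 184.4 with buyers paying $66.4 and sellers receiving $54.4 (the $12 wedge).
ΔCS is the trapezoid between Q = 184.4 and Q = 194 of height $2.4: ½ · (194 + 184.4) · 2.4 = $454.08.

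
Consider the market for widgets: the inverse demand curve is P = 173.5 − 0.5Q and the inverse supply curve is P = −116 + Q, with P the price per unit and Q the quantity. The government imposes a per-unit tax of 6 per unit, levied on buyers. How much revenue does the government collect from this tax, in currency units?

Rewrite in direct form: Qd = 347 − 2P and Qs = P + 116.
Before the tax: set 347 − 2P = P + 116 → P* = 77, Q* = 193.
With the tax collected from buyers, demand (in seller-price terms) shifts: Qd = 347 − 2(P + 6).
New equilibrium: buyers pay 79, suppliers receive 73, Q = 189. (Wedge: Pb − Ps = 6.)
Revenue = t · Q = 6 · 189 = 1134.

Tax revenue = 1134.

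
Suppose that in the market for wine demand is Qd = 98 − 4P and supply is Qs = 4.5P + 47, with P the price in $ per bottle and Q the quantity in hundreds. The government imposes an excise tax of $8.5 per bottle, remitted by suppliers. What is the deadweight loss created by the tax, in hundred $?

Without the tax, 98 − 4P = 4.5P + 47 gives 8.5P = 51, so P* = $6 and Q* = 74.
With the tax collected from suppliers, supply shifts: Qs = 4.5(P − 8.5) + 47.
New equilibrium: buyers pay $10.5, suppliers receive $2, Q = 56. (Wedge: Pb − Ps = 8.5.)
Quantity falls by |ΔQ| = |74 − 56| = 18.
DWL = ½ · t · |ΔQ| = ½ · 8.5 · 18 = $76.5.

Deadweight loss = $76.5 hundred.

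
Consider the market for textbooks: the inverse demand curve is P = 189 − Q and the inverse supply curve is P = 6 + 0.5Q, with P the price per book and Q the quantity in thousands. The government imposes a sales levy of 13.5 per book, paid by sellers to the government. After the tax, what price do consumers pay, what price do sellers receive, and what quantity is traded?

Consumers pay 76; sellers receive 62.5; quantity = 113.

Rewrite in direct form: Qd = 189 − P and Qs = 2P − 12.
Without the tax, 189 − P = 2P − 12 gives 3P = 201, so P* = 67 and Q* = 122.
With the tax collected from sellers, supply shifts: Qs = 2(P − 13.5) − 12.
New equilibrium: consumers pay 76, sellers receive 62.5, Q = 113. (Wedge: Pb − Ps = 13.5.)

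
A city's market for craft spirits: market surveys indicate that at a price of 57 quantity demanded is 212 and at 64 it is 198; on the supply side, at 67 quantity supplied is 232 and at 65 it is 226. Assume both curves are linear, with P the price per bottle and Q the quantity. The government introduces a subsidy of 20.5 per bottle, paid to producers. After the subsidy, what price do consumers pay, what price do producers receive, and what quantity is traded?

Consumers pay 46.7; producers receive 67.2; quantity = 232.6.

Demand slope: (198 − 212)/(64 − 57) = -2, so Qd = 326 − 2P.
Supply slope: (226 − 232)/(65 − 67) = 3, so Qs = 3P + 31.
Before the subsidy: set 326 − 2P = 3P + 31 → P* = 59, Q* = 208.
With a per-unit subsidy paid to producers, each receives P + 20.5 per unit sold, so supply becomes Qs = 3(P + 20.5) + 31.
Solving gives Q = 232.6 with consumers paying 46.7 and producers receiving 67.2 (the 20.5 wedge).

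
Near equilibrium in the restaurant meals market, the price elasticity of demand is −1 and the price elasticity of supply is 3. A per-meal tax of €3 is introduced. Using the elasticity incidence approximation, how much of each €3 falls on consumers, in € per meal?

Incidence ratio: consumers' share ≈ εs / (εs + |εd|) = 3 / (3 + 1) = 0.75.
So consumers bear ≈ 0.75 × €3 = €2.25; sellers bear €0.75.

Consumers bear ≈ €2.25 per meal.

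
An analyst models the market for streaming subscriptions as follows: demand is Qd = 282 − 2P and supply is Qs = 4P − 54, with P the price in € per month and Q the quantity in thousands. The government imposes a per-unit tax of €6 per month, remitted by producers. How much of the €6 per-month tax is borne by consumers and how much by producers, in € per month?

Consumers bear €4 per month; producers bear €2 per month.

Before the tax: set 282 − 2P = 4P − 54 → P* = €56, Q* = 170.
With the tax collected from producers, supply shifts: Qs = 4(P − 6) − 54.
New equilibrium: consumers pay €60, producers receive €54, Q = 162. (Wedge: Pb − Ps = 6.)
Burden on consumers: €4; on producers: €2. (They sum to €6.)
The less price-elastic side of the market bears the larger share of a per-unit tax.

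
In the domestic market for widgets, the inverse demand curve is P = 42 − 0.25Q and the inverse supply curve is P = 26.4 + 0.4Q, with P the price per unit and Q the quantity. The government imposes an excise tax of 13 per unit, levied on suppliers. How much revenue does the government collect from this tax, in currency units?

Rewrite in direct form: Qd = 168 − 4P and Qs = 2.5P − 66.
Without the tax, 168 − 4P = 2.5P − 66 gives 6.5P = 234, so P* = 36 and Q* = 24.
With the tax collected from suppliers, supply shifts: Qs = 2.5(P − 13) − 66.
New equilibrium: buyers pay 41, suppliers receive 28, Q = 4. (Wedge: Pb − Ps = 13.)
Revenue = t · Q = 13 · 4 = 52.

Tax revenue = 52.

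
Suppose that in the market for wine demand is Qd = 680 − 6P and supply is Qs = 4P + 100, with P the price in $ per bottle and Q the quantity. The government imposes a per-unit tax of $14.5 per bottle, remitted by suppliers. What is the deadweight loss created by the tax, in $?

Deadweight loss = $252.3.

Before the tax: set 680 − 6P = 4P + 100 → P* = $58, Q* = 332.
With the tax collected from suppliers, supply shifts: Qs = 4(P − 14.5) + 100.
New equilibrium: buyers pay $63.8, suppliers receive $49.3, Q = 297.2. (Wedge: Pb − Ps = 14.5.)
Quantity falls by |ΔQ| = |332 − 297.2| = 34.8.
DWL = ½ · t · |ΔQ| = ½ · 14.5 · 34.8 = $252.3.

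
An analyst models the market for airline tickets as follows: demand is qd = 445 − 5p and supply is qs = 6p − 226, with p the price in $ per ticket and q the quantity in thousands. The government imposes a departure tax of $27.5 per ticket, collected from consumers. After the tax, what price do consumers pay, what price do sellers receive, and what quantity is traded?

Consumers pay $76; sellers receive $48.5; quantity = 65.

Without the tax, 445 − 5p = 6p − 226 gives 11p = 671, so p* = $61 and q* = 140.
With the tax collected from consumers, demand (in seller-price terms) shifts: qd = 445 − 5(p + 27.5).
Solving gives q = 65 with consumers paying $76 and sellers receiving $48.5 (the $27.5 wedge).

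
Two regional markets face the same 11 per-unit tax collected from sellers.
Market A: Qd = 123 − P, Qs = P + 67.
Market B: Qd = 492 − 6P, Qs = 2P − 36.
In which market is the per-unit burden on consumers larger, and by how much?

Market A, by 2.75.

Market A: pre-tax P* = 28, Q* = 95; post-tax Q = 89.5; per-unit burden on consumers = 5.5.
Market B: pre-tax P* = 66, Q* = 96; post-tax Q = 79.5; per-unit burden on consumers = 2.75.
Difference: 5.5 vs 2.75 → market A is larger by 2.75.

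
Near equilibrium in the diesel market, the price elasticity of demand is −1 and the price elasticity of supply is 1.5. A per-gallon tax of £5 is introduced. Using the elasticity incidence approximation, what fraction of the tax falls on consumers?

Consumers' share ≈ 0.6.

Incidence ratio: consumers' share ≈ εs / (εs + |εd|) = 1.5 / (1.5 + 1) = 0.6.
Supply is the more elastic side, so consumers bear the larger share.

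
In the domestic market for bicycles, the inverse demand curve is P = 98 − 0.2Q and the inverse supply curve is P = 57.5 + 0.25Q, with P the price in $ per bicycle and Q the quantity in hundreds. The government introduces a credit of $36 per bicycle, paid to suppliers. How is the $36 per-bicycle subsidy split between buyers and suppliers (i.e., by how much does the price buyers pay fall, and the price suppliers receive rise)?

Buyers gain $16 per bicycle; suppliers gain $20 per bicycle.

Inverting to Q(P) form: Qd = 490 − 5P; Qs = 4P − 230.
Without the subsidy, 490 − 5P = 4P − 230 gives 9P = 720, so P* = $80 and Q* = 90.
With a per-unit subsidy paid to suppliers, each receives P + 36 per unit sold, so supply becomes Qs = 4(P + 36) − 230.
Solving gives Q = 170 with buyers paying $64 and suppliers receiving $100 (the $36 wedge).
Gain to buyers: $16; to suppliers: $20. (They sum to $36.)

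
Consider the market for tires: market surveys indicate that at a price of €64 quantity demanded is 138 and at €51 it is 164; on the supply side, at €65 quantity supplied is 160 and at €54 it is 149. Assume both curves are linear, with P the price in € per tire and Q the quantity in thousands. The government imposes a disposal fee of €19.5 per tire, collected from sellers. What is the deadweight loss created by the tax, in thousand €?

Demand slope: (164 − 138)/(51 − 64) = -2, so Qd = 266 − 2P.
Supply slope: (149 − 160)/(54 − 65) = 1, so Qs = P + 95.
Before the tax: set 266 − 2P = P + 95 → P* = €57, Q* = 152.
With the tax collected from sellers, supply shifts: Qs = (P − 19.5) + 95.
Solving gives Q = 139 with buyers paying €63.5 and sellers receiving €44 (the €19.5 wedge).
Quantity falls by |ΔQ| = |152 − 139| = 13.
DWL = ½ · t · |ΔQ| = ½ · 19.5 · 13 = €126.75.

Deadweight loss = €126.75 thousand.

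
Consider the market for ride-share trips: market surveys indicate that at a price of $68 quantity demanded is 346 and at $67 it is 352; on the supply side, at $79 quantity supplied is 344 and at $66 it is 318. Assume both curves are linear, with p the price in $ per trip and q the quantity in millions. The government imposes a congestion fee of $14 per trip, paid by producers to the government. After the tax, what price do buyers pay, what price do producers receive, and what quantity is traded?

Demand slope: (352 − 346)/(67 − 68) = -6, so qd = 754 − 6p.
Supply slope: (318 − 344)/(66 − 79) = 2, so qs = 2p + 186.
Before the tax: set 754 − 6p = 2p + 186 → p* = $71, q* = 328.
With the tax collected from producers, supply shifts: qs = 2(p − 14) + 186.
Solving gives q = 307 with buyers paying $74.5 and producers receiving $60.5 (the $14 wedge).
The less price-elastic side of the market bears the larger share of a per-unit tax.

Buyers pay $74.5; producers receive $60.5; quantity = 307.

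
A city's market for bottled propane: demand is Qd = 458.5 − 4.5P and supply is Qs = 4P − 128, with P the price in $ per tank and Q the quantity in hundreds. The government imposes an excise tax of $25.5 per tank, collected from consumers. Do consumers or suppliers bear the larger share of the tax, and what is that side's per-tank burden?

Suppliers bear the larger share: $13.5 per tank.

Without the tax, 458.5 − 4.5P = 4P − 128 gives 8.5P = 586.5, so P* = $69 and Q* = 148.
With the tax collected from consumers, demand (in seller-price terms) shifts: Qd = 458.5 − 4.5(P + 25.5).
New equilibrium: consumers pay $81, suppliers receive $55.5, Q = 94. (Wedge: Pb − Ps = 25.5.)
Per-tank burden: consumers $12, suppliers $13.5.
Suppliers take the larger share because supply is less price-elastic here (demand slope 4.5 vs supply slope 4).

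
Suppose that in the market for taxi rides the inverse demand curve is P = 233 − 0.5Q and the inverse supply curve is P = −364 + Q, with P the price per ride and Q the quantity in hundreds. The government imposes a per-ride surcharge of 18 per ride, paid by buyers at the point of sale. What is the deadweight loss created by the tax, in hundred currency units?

Rewrite in direct form: Qd = 466 − 2P and Qs = P + 364.
Before the tax: set 466 − 2P = P + 364 → P* = 34, Q* = 398.
With the tax collected from buyers, demand (in seller-price terms) shifts: Qd = 466 − 2(P + 18).
New equilibrium: buyers pay 40, sellers receive 22, Q = 386. (Wedge: Pb − Ps = 18.)
Quantity falls by |ΔQ| = |398 − 386| = 12.
DWL = ½ · t · |ΔQ| = ½ · 18 · 12 = 108.

Deadweight loss = 108 hundred.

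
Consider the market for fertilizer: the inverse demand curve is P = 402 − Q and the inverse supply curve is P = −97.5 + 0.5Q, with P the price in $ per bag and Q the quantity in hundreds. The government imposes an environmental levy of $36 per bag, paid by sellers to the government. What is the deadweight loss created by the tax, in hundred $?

Inverting to Q(P) form: Qd = 402 − P; Qs = 2P + 195.
Before the tax: set 402 − P = 2P + 195 → P* = $69, Q* = 333.
With the tax collected from sellers, supply shifts: Qs = 2(P − 36) + 195.
Solving gives Q = 309 with buyers paying $93 and sellers receiving $57 (the $36 wedge).
Quantity falls by |ΔQ| = |333 − 309| = 24.
DWL = ½ · t · |ΔQ| = ½ · 36 · 24 = $432.

Deadweight loss = $432 hundred.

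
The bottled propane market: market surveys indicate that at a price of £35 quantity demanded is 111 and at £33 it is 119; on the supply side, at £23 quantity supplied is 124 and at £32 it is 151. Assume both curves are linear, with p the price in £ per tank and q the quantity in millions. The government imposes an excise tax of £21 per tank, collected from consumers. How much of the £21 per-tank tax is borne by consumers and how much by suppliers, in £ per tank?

Consumers bear £9 per tank; suppliers bear £12 per tank.

Demand slope: (119 − 111)/(33 − 35) = -4, so qd = 251 − 4p.
Supply slope: (151 − 124)/(32 − 23) = 3, so qs = 3p + 55.
Before the tax: set 251 − 4p = 3p + 55 → p* = £28, q* = 139.
With the tax collected from consumers, demand (in seller-price terms) shifts: qd = 251 − 4(p + 21).
Solving gives q = 103 with consumers paying £37 and suppliers receiving £16 (the £21 wedge).
Burden on consumers: £9; on suppliers: £12. (They sum to £21.)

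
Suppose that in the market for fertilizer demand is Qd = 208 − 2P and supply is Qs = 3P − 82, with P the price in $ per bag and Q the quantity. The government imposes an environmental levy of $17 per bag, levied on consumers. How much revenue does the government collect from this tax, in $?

Tax revenue = $1217.2.

Before the tax: set 208 − 2P = 3P − 82 → P* = $58, Q* = 92.
With the tax collected from consumers, demand (in seller-price terms) shifts: Qd = 208 − 2(P + 17).
Solving gives Q = 71.6 with consumers paying $68.2 and sellers receiving $51.2 (the $17 wedge).
Revenue = t · Q = 17 · 71.6 = $1217.2.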